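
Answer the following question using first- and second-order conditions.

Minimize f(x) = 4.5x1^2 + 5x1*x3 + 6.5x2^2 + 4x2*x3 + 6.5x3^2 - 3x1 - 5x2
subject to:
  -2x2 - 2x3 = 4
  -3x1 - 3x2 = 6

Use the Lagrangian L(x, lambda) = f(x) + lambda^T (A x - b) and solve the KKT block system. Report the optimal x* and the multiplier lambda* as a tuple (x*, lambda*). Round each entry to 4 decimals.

Form the Lagrangian:
  L(x, lambda) = (1/2) x^T Q x + c^T x + lambda^T (A x - b)
Stationarity (grad_x L = 0): Q x + c + A^T lambda = 0.
Primal feasibility: A x = b.

This gives the KKT block system:
  [ Q   A^T ] [ x     ]   [-c ]
  [ A    0  ] [ lambda ] = [ b ]

Solving the linear system:
  x*      = (-0.5405, -1.4595, -0.5405)
  lambda* = (-7.7838, -3.5225)
  f(x*)   = 30.5946

x* = (-0.5405, -1.4595, -0.5405), lambda* = (-7.7838, -3.5225)


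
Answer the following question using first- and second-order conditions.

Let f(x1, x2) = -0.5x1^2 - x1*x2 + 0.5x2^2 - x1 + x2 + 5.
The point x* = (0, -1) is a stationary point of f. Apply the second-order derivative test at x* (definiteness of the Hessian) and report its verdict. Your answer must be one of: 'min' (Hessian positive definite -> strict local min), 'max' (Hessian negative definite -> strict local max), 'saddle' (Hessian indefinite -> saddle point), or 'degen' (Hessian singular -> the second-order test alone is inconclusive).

Compute the Hessian H = grad^2 f:
  H = [[-1, -1], [-1, 1]]
Verify stationarity: grad f(x*) = H x* + g = (0, 0).
Eigenvalues of H: -1.4142, 1.4142.
Eigenvalues have mixed signs, so H is indefinite -> x* is a saddle point.

saddle


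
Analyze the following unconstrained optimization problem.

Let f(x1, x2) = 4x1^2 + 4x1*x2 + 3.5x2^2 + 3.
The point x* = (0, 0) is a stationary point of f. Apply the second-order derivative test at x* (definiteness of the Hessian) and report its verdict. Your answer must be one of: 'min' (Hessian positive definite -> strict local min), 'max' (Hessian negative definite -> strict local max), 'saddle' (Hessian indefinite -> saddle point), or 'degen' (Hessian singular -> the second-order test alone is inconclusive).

Compute the Hessian H = grad^2 f:
  H = [[8, 4], [4, 7]]
Verify stationarity: grad f(x*) = H x* + g = (0, 0).
Eigenvalues of H: 3.4689, 11.5311.
Both eigenvalues > 0, so H is positive definite -> x* is a strict local min.

min


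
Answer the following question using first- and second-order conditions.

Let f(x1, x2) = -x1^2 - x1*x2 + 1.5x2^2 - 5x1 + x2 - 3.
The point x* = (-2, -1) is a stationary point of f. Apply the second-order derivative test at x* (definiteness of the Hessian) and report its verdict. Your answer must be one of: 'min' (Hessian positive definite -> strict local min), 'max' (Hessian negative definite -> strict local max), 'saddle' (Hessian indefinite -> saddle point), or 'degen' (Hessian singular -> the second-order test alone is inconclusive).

Compute the Hessian H = grad^2 f:
  H = [[-2, -1], [-1, 3]]
Verify stationarity: grad f(x*) = H x* + g = (0, 0).
Eigenvalues of H: -2.1926, 3.1926.
Eigenvalues have mixed signs, so H is indefinite -> x* is a saddle point.

saddle


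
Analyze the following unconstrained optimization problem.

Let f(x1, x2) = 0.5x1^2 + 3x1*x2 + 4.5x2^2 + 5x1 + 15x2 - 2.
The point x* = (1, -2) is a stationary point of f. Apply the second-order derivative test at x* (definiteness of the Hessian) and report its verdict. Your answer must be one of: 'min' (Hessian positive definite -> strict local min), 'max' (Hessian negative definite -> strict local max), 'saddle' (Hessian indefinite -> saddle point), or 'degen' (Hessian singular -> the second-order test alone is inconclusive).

Compute the Hessian H = grad^2 f:
  H = [[1, 3], [3, 9]]
Verify stationarity: grad f(x*) = H x* + g = (0, 0).
Eigenvalues of H: 0, 10.
H has a zero eigenvalue (singular; positive semidefinite but not definite), so H is neither positive definite, negative definite, nor indefinite. The second-order test alone is inconclusive -> degen.
(Indeed, f is constant along the null direction of H through x*, so x* is not a strict local extremum.)

degen


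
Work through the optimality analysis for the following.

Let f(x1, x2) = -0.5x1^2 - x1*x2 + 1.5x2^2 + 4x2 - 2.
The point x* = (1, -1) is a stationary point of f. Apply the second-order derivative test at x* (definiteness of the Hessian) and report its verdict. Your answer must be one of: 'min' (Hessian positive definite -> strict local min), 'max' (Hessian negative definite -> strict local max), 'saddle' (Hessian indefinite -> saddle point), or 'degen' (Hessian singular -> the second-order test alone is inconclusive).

Compute the Hessian H = grad^2 f:
  H = [[-1, -1], [-1, 3]]
Verify stationarity: grad f(x*) = H x* + g = (0, 0).
Eigenvalues of H: -1.2361, 3.2361.
Eigenvalues have mixed signs, so H is indefinite -> x* is a saddle point.

saddle


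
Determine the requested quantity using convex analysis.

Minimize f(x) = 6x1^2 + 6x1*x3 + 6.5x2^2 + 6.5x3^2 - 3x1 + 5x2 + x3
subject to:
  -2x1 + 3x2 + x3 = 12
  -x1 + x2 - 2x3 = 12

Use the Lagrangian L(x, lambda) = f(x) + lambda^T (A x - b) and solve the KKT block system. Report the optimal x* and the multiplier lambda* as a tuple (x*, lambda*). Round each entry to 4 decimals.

Form the Lagrangian:
  L(x, lambda) = (1/2) x^T Q x + c^T x + lambda^T (A x - b)
Stationarity (grad_x L = 0): Q x + c + A^T lambda = 0.
Primal feasibility: A x = b.

This gives the KKT block system:
  [ Q   A^T ] [ x     ]   [-c ]
  [ A    0  ] [ lambda ] = [ b ]

Solving the linear system:
  x*      = (-1.9774, 3.7304, -3.1461)
  lambda* = (-7.8895, -29.8266)
  f(x*)   = 237.016

x* = (-1.9774, 3.7304, -3.1461), lambda* = (-7.8895, -29.8266)


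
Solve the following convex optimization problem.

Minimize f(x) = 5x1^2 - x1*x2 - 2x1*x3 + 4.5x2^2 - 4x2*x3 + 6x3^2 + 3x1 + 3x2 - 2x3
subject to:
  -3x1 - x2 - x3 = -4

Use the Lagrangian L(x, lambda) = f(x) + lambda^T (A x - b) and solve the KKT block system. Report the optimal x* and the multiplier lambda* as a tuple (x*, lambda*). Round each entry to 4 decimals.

Form the Lagrangian:
  L(x, lambda) = (1/2) x^T Q x + c^T x + lambda^T (A x - b)
Stationarity (grad_x L = 0): Q x + c + A^T lambda = 0.
Primal feasibility: A x = b.

This gives the KKT block system:
  [ Q   A^T ] [ x     ]   [-c ]
  [ A    0  ] [ lambda ] = [ b ]

Solving the linear system:
  x*      = (0.9175, 0.4843, 0.7633)
  lambda* = (3.3879)
  f(x*)   = 8.115

x* = (0.9175, 0.4843, 0.7633), lambda* = (3.3879)


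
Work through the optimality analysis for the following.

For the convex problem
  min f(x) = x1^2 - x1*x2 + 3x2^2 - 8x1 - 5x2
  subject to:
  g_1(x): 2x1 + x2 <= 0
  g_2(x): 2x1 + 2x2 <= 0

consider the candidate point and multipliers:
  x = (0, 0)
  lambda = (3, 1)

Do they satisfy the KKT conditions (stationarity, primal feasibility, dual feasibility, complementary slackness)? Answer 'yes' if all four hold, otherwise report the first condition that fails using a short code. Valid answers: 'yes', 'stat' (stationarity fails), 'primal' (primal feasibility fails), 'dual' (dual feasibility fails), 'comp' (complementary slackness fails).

Gradient of f: grad f(x) = Q x + c = (-8, -5)
Constraint values g_i(x) = a_i^T x - b_i:
  g_1((0, 0)) = 0
  g_2((0, 0)) = 0
Stationarity residual: grad f(x) + sum_i lambda_i a_i = (0, 0)
  -> stationarity OK
Primal feasibility (all g_i <= 0): OK
Dual feasibility (all lambda_i >= 0): OK
Complementary slackness (lambda_i * g_i(x) = 0 for all i): OK

Verdict: yes, KKT holds.

yes


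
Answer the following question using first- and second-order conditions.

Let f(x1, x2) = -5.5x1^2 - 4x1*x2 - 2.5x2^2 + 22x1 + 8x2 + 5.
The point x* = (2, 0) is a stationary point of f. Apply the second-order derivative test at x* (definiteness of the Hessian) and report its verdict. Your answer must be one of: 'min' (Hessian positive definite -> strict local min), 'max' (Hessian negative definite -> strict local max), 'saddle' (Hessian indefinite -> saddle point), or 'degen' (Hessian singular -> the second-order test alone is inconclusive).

Compute the Hessian H = grad^2 f:
  H = [[-11, -4], [-4, -5]]
Verify stationarity: grad f(x*) = H x* + g = (0, 0).
Eigenvalues of H: -13, -3.
Both eigenvalues < 0, so H is negative definite -> x* is a strict local max.

max


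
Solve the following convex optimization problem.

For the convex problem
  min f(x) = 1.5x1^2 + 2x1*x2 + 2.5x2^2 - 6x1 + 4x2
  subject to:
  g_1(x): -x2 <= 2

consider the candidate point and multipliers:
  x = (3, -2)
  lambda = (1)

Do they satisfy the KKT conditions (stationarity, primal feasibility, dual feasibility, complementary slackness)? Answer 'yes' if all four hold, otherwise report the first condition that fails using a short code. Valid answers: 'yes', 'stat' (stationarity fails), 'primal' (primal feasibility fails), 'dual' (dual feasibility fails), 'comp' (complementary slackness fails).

Gradient of f: grad f(x) = Q x + c = (-1, 0)
Constraint values g_i(x) = a_i^T x - b_i:
  g_1((3, -2)) = 0
Stationarity residual: grad f(x) + sum_i lambda_i a_i = (-1, -1)
  -> stationarity FAILS
Primal feasibility (all g_i <= 0): OK
Dual feasibility (all lambda_i >= 0): OK
Complementary slackness (lambda_i * g_i(x) = 0 for all i): OK

Verdict: the first failing condition is stationarity -> stat.

stat


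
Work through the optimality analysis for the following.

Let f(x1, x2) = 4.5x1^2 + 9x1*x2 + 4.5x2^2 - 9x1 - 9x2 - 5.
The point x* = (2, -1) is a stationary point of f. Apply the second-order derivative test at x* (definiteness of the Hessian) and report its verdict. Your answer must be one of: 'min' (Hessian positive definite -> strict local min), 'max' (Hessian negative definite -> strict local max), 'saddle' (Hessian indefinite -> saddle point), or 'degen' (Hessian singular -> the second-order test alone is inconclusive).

Compute the Hessian H = grad^2 f:
  H = [[9, 9], [9, 9]]
Verify stationarity: grad f(x*) = H x* + g = (0, 0).
Eigenvalues of H: 0, 18.
H has a zero eigenvalue (singular; positive semidefinite but not definite), so H is neither positive definite, negative definite, nor indefinite. The second-order test alone is inconclusive -> degen.
(Indeed, f is constant along the null direction of H through x*, so x* is not a strict local extremum.)

degen


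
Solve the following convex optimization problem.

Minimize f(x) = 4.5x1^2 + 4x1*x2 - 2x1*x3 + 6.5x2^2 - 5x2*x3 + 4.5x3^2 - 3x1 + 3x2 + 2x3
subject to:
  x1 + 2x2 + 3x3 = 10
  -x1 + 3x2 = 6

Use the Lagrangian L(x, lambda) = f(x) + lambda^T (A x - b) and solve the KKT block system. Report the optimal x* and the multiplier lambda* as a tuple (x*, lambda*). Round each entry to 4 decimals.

Form the Lagrangian:
  L(x, lambda) = (1/2) x^T Q x + c^T x + lambda^T (A x - b)
Stationarity (grad_x L = 0): Q x + c + A^T lambda = 0.
Primal feasibility: A x = b.

This gives the KKT block system:
  [ Q   A^T ] [ x     ]   [-c ]
  [ A    0  ] [ lambda ] = [ b ]

Solving the linear system:
  x*      = (-0.0891, 1.9703, 2.0495)
  lambda* = (-3.5906, -3.6098)
  f(x*)   = 33.9208

x* = (-0.0891, 1.9703, 2.0495), lambda* = (-3.5906, -3.6098)


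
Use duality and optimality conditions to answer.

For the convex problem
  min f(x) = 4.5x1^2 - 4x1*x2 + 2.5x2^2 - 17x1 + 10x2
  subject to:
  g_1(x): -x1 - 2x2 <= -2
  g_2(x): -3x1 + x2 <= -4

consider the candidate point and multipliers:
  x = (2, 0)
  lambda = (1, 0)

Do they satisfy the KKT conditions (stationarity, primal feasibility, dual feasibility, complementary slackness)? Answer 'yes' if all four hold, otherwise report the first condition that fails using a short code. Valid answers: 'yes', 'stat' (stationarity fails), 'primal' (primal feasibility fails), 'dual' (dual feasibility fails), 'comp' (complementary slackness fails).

Gradient of f: grad f(x) = Q x + c = (1, 2)
Constraint values g_i(x) = a_i^T x - b_i:
  g_1((2, 0)) = 0
  g_2((2, 0)) = -2
Stationarity residual: grad f(x) + sum_i lambda_i a_i = (0, 0)
  -> stationarity OK
Primal feasibility (all g_i <= 0): OK
Dual feasibility (all lambda_i >= 0): OK
Complementary slackness (lambda_i * g_i(x) = 0 for all i): OK

Verdict: yes, KKT holds.

yes


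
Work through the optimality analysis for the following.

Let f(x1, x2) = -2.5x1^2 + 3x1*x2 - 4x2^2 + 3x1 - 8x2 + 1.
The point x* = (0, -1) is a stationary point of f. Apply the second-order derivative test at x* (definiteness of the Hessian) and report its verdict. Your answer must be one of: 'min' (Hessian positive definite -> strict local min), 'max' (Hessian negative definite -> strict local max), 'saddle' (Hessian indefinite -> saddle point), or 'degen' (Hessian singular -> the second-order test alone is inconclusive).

Compute the Hessian H = grad^2 f:
  H = [[-5, 3], [3, -8]]
Verify stationarity: grad f(x*) = H x* + g = (0, 0).
Eigenvalues of H: -9.8541, -3.1459.
Both eigenvalues < 0, so H is negative definite -> x* is a strict local max.

max


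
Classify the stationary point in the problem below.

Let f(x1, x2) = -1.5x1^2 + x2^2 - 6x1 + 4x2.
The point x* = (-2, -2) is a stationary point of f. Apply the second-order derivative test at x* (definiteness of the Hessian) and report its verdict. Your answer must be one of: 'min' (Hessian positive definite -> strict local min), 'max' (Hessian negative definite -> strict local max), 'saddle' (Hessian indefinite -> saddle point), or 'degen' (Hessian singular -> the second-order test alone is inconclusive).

Compute the Hessian H = grad^2 f:
  H = [[-3, 0], [0, 2]]
Verify stationarity: grad f(x*) = H x* + g = (0, 0).
Eigenvalues of H: -3, 2.
Eigenvalues have mixed signs, so H is indefinite -> x* is a saddle point.

saddle


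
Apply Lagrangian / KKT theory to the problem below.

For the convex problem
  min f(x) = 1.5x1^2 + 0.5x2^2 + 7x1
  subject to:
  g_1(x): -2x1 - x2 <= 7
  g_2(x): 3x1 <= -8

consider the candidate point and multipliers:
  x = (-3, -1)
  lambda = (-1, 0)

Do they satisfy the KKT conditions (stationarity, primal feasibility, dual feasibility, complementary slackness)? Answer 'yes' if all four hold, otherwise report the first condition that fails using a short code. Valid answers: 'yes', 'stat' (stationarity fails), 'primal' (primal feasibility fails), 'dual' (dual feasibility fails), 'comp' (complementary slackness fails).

Gradient of f: grad f(x) = Q x + c = (-2, -1)
Constraint values g_i(x) = a_i^T x - b_i:
  g_1((-3, -1)) = 0
  g_2((-3, -1)) = -1
Stationarity residual: grad f(x) + sum_i lambda_i a_i = (0, 0)
  -> stationarity OK
Primal feasibility (all g_i <= 0): OK
Dual feasibility (all lambda_i >= 0): FAILS
Complementary slackness (lambda_i * g_i(x) = 0 for all i): OK

Verdict: the first failing condition is dual_feasibility -> dual.

dual


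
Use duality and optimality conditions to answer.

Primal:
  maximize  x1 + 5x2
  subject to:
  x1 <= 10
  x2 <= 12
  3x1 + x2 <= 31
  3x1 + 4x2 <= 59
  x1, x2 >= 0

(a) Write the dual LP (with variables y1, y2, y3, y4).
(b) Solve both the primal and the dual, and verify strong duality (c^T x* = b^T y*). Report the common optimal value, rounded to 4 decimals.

The standard primal-dual pair for 'max c^T x s.t. A x <= b, x >= 0' is:
  Dual:  min b^T y  s.t.  A^T y >= c,  y >= 0.

So the dual LP is:
  minimize  10y1 + 12y2 + 31y3 + 59y4
  subject to:
    y1 + 3y3 + 3y4 >= 1
    y2 + y3 + 4y4 >= 5
    y1, y2, y3, y4 >= 0

Solving the primal: x* = (3.6667, 12).
  primal value c^T x* = 63.6667.
Solving the dual: y* = (0, 3.6667, 0, 0.3333).
  dual value b^T y* = 63.6667.
Strong duality: c^T x* = b^T y*. Confirmed.

63.6667


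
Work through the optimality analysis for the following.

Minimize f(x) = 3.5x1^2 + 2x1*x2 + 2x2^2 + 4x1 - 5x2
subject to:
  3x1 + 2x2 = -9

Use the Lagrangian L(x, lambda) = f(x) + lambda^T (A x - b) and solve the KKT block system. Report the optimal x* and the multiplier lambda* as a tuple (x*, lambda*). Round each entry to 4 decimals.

Form the Lagrangian:
  L(x, lambda) = (1/2) x^T Q x + c^T x + lambda^T (A x - b)
Stationarity (grad_x L = 0): Q x + c + A^T lambda = 0.
Primal feasibility: A x = b.

This gives the KKT block system:
  [ Q   A^T ] [ x     ]   [-c ]
  [ A    0  ] [ lambda ] = [ b ]

Solving the linear system:
  x*      = (-2.95, -0.075)
  lambda* = (5.6)
  f(x*)   = 19.4875

x* = (-2.95, -0.075), lambda* = (5.6)


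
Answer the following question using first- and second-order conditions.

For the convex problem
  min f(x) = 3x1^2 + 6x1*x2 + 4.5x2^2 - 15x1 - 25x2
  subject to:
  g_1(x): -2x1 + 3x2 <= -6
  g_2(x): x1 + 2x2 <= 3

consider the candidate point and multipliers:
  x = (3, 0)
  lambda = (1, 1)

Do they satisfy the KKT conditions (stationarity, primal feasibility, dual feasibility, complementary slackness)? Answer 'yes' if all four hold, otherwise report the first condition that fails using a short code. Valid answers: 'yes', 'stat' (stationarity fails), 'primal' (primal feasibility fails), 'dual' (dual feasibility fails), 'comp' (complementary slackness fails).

Gradient of f: grad f(x) = Q x + c = (3, -7)
Constraint values g_i(x) = a_i^T x - b_i:
  g_1((3, 0)) = 0
  g_2((3, 0)) = 0
Stationarity residual: grad f(x) + sum_i lambda_i a_i = (2, -2)
  -> stationarity FAILS
Primal feasibility (all g_i <= 0): OK
Dual feasibility (all lambda_i >= 0): OK
Complementary slackness (lambda_i * g_i(x) = 0 for all i): OK

Verdict: the first failing condition is stationarity -> stat.

stat


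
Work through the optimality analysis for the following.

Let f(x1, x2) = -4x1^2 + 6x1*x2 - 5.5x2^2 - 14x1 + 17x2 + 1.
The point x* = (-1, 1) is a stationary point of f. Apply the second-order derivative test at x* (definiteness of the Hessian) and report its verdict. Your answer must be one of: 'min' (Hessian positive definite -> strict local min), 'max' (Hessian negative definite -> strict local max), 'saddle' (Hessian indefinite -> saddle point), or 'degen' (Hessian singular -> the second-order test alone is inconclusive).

Compute the Hessian H = grad^2 f:
  H = [[-8, 6], [6, -11]]
Verify stationarity: grad f(x*) = H x* + g = (0, 0).
Eigenvalues of H: -15.6847, -3.3153.
Both eigenvalues < 0, so H is negative definite -> x* is a strict local max.

max


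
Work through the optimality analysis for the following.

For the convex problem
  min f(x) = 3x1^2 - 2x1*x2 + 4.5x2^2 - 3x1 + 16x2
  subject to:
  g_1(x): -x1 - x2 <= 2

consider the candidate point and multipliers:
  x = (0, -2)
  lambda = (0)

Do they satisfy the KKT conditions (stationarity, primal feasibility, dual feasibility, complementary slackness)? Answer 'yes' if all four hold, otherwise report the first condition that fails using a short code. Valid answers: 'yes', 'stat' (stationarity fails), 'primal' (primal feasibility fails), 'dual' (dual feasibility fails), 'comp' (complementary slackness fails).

Gradient of f: grad f(x) = Q x + c = (1, -2)
Constraint values g_i(x) = a_i^T x - b_i:
  g_1((0, -2)) = 0
Stationarity residual: grad f(x) + sum_i lambda_i a_i = (1, -2)
  -> stationarity FAILS
Primal feasibility (all g_i <= 0): OK
Dual feasibility (all lambda_i >= 0): OK
Complementary slackness (lambda_i * g_i(x) = 0 for all i): OK

Verdict: the first failing condition is stationarity -> stat.

stat


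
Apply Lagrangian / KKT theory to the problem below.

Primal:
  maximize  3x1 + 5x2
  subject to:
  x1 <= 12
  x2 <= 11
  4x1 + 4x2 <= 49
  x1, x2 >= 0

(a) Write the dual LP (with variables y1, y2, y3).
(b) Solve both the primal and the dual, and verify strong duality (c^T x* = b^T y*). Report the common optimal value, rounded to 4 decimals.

The standard primal-dual pair for 'max c^T x s.t. A x <= b, x >= 0' is:
  Dual:  min b^T y  s.t.  A^T y >= c,  y >= 0.

So the dual LP is:
  minimize  12y1 + 11y2 + 49y3
  subject to:
    y1 + 4y3 >= 3
    y2 + 4y3 >= 5
    y1, y2, y3 >= 0

Solving the primal: x* = (1.25, 11).
  primal value c^T x* = 58.75.
Solving the dual: y* = (0, 2, 0.75).
  dual value b^T y* = 58.75.
Strong duality: c^T x* = b^T y*. Confirmed.

58.75


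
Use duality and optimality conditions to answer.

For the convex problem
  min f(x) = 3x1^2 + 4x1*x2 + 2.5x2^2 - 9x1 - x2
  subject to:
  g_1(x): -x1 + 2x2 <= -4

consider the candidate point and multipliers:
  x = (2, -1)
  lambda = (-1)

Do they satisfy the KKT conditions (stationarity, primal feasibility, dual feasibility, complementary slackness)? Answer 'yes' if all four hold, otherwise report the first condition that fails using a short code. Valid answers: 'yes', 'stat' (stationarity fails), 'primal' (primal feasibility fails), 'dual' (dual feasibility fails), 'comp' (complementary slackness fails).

Gradient of f: grad f(x) = Q x + c = (-1, 2)
Constraint values g_i(x) = a_i^T x - b_i:
  g_1((2, -1)) = 0
Stationarity residual: grad f(x) + sum_i lambda_i a_i = (0, 0)
  -> stationarity OK
Primal feasibility (all g_i <= 0): OK
Dual feasibility (all lambda_i >= 0): FAILS
Complementary slackness (lambda_i * g_i(x) = 0 for all i): OK

Verdict: the first failing condition is dual_feasibility -> dual.

dual


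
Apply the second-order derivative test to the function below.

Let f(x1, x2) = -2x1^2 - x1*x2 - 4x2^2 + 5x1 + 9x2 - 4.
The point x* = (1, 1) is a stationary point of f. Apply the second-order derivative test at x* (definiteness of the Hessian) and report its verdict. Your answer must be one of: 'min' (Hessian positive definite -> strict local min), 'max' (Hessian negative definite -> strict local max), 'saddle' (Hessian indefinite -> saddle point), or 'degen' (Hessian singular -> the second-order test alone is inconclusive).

Compute the Hessian H = grad^2 f:
  H = [[-4, -1], [-1, -8]]
Verify stationarity: grad f(x*) = H x* + g = (0, 0).
Eigenvalues of H: -8.2361, -3.7639.
Both eigenvalues < 0, so H is negative definite -> x* is a strict local max.

max


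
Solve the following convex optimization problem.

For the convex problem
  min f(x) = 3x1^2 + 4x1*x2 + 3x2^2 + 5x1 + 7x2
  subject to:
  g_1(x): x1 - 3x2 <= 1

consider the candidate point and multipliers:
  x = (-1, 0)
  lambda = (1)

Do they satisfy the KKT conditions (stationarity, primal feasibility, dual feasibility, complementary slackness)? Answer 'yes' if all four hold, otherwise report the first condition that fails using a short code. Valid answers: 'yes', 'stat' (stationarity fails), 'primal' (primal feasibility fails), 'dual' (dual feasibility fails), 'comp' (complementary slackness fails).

Gradient of f: grad f(x) = Q x + c = (-1, 3)
Constraint values g_i(x) = a_i^T x - b_i:
  g_1((-1, 0)) = -2
Stationarity residual: grad f(x) + sum_i lambda_i a_i = (0, 0)
  -> stationarity OK
Primal feasibility (all g_i <= 0): OK
Dual feasibility (all lambda_i >= 0): OK
Complementary slackness (lambda_i * g_i(x) = 0 for all i): FAILS

Verdict: the first failing condition is complementary_slackness -> comp.

comp


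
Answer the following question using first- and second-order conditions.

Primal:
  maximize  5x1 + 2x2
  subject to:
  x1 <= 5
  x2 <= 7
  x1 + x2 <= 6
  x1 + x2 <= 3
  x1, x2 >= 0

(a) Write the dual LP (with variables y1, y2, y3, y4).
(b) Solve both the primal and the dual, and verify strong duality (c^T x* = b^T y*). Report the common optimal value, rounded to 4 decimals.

The standard primal-dual pair for 'max c^T x s.t. A x <= b, x >= 0' is:
  Dual:  min b^T y  s.t.  A^T y >= c,  y >= 0.

So the dual LP is:
  minimize  5y1 + 7y2 + 6y3 + 3y4
  subject to:
    y1 + y3 + y4 >= 5
    y2 + y3 + y4 >= 2
    y1, y2, y3, y4 >= 0

Solving the primal: x* = (3, 0).
  primal value c^T x* = 15.
Solving the dual: y* = (0, 0, 0, 5).
  dual value b^T y* = 15.
Strong duality: c^T x* = b^T y*. Confirmed.

15


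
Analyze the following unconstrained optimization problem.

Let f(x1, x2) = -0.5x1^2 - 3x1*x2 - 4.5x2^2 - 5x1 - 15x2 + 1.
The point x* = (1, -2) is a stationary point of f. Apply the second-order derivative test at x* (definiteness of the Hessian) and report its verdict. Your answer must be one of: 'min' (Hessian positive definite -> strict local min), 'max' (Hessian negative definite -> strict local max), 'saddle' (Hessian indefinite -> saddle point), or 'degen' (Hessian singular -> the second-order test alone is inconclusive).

Compute the Hessian H = grad^2 f:
  H = [[-1, -3], [-3, -9]]
Verify stationarity: grad f(x*) = H x* + g = (0, 0).
Eigenvalues of H: -10, 0.
H has a zero eigenvalue (singular; negative semidefinite but not definite), so H is neither positive definite, negative definite, nor indefinite. The second-order test alone is inconclusive -> degen.
(Indeed, f is constant along the null direction of H through x*, so x* is not a strict local extremum.)

degen


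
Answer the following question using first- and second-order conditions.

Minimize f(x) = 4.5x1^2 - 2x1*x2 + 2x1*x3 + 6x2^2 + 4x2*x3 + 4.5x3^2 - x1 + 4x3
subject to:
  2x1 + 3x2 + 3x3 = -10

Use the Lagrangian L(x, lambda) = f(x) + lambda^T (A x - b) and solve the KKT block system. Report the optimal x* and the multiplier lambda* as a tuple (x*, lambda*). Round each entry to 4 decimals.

Form the Lagrangian:
  L(x, lambda) = (1/2) x^T Q x + c^T x + lambda^T (A x - b)
Stationarity (grad_x L = 0): Q x + c + A^T lambda = 0.
Primal feasibility: A x = b.

This gives the KKT block system:
  [ Q   A^T ] [ x     ]   [-c ]
  [ A    0  ] [ lambda ] = [ b ]

Solving the linear system:
  x*      = (-1.0017, -1.0257, -1.6398)
  lambda* = (5.6216)
  f(x*)   = 25.329

x* = (-1.0017, -1.0257, -1.6398), lambda* = (5.6216)


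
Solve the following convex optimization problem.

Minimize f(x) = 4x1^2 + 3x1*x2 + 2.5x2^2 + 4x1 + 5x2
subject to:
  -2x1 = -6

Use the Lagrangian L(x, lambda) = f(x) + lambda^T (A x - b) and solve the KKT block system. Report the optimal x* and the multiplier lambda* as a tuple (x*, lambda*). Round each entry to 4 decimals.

Form the Lagrangian:
  L(x, lambda) = (1/2) x^T Q x + c^T x + lambda^T (A x - b)
Stationarity (grad_x L = 0): Q x + c + A^T lambda = 0.
Primal feasibility: A x = b.

This gives the KKT block system:
  [ Q   A^T ] [ x     ]   [-c ]
  [ A    0  ] [ lambda ] = [ b ]

Solving the linear system:
  x*      = (3, -2.8)
  lambda* = (9.8)
  f(x*)   = 28.4

x* = (3, -2.8), lambda* = (9.8)


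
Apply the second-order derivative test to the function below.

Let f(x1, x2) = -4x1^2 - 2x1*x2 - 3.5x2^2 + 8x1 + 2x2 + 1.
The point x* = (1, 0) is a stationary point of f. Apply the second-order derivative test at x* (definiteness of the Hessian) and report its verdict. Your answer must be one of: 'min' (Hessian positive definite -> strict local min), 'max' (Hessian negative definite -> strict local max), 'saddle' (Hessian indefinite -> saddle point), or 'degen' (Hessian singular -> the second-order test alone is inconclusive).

Compute the Hessian H = grad^2 f:
  H = [[-8, -2], [-2, -7]]
Verify stationarity: grad f(x*) = H x* + g = (0, 0).
Eigenvalues of H: -9.5616, -5.4384.
Both eigenvalues < 0, so H is negative definite -> x* is a strict local max.

max


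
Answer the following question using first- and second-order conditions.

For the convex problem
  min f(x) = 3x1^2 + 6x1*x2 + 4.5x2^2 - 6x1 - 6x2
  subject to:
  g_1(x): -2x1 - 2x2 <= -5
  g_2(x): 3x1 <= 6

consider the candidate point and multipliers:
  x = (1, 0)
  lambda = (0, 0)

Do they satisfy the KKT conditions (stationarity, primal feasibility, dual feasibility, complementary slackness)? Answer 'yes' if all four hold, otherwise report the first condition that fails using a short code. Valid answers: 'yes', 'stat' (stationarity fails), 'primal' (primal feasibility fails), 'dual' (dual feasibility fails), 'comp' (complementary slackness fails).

Gradient of f: grad f(x) = Q x + c = (0, 0)
Constraint values g_i(x) = a_i^T x - b_i:
  g_1((1, 0)) = 3
  g_2((1, 0)) = -3
Stationarity residual: grad f(x) + sum_i lambda_i a_i = (0, 0)
  -> stationarity OK
Primal feasibility (all g_i <= 0): FAILS
Dual feasibility (all lambda_i >= 0): OK
Complementary slackness (lambda_i * g_i(x) = 0 for all i): OK

Verdict: the first failing condition is primal_feasibility -> primal.

primal


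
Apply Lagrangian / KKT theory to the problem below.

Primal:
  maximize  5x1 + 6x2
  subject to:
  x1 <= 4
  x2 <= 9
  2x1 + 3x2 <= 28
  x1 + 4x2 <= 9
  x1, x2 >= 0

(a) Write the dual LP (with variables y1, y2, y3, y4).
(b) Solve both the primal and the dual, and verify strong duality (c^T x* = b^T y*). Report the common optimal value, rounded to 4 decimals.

The standard primal-dual pair for 'max c^T x s.t. A x <= b, x >= 0' is:
  Dual:  min b^T y  s.t.  A^T y >= c,  y >= 0.

So the dual LP is:
  minimize  4y1 + 9y2 + 28y3 + 9y4
  subject to:
    y1 + 2y3 + y4 >= 5
    y2 + 3y3 + 4y4 >= 6
    y1, y2, y3, y4 >= 0

Solving the primal: x* = (4, 1.25).
  primal value c^T x* = 27.5.
Solving the dual: y* = (3.5, 0, 0, 1.5).
  dual value b^T y* = 27.5.
Strong duality: c^T x* = b^T y*. Confirmed.

27.5


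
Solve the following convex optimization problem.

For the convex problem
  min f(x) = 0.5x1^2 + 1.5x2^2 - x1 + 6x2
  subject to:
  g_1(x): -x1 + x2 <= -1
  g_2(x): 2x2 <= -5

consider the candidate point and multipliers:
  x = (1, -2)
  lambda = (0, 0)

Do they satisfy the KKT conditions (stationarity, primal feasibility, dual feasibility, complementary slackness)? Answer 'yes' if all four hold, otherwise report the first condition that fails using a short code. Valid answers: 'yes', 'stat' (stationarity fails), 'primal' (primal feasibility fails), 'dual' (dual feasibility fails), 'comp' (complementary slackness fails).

Gradient of f: grad f(x) = Q x + c = (0, 0)
Constraint values g_i(x) = a_i^T x - b_i:
  g_1((1, -2)) = -2
  g_2((1, -2)) = 1
Stationarity residual: grad f(x) + sum_i lambda_i a_i = (0, 0)
  -> stationarity OK
Primal feasibility (all g_i <= 0): FAILS
Dual feasibility (all lambda_i >= 0): OK
Complementary slackness (lambda_i * g_i(x) = 0 for all i): OK

Verdict: the first failing condition is primal_feasibility -> primal.

primal


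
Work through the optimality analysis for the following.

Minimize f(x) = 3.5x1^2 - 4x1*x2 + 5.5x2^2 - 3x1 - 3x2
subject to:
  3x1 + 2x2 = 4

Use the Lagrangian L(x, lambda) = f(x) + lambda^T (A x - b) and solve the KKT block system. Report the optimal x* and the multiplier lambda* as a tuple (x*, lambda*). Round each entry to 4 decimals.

Form the Lagrangian:
  L(x, lambda) = (1/2) x^T Q x + c^T x + lambda^T (A x - b)
Stationarity (grad_x L = 0): Q x + c + A^T lambda = 0.
Primal feasibility: A x = b.

This gives the KKT block system:
  [ Q   A^T ] [ x     ]   [-c ]
  [ A    0  ] [ lambda ] = [ b ]

Solving the linear system:
  x*      = (0.9029, 0.6457)
  lambda* = (-0.2457)
  f(x*)   = -1.8314

x* = (0.9029, 0.6457), lambda* = (-0.2457)


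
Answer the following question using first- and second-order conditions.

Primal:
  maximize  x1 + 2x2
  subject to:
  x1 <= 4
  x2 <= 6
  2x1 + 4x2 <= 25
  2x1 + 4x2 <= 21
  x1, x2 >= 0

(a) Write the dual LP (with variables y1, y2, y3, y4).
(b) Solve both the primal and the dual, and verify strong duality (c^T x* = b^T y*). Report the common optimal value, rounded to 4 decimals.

The standard primal-dual pair for 'max c^T x s.t. A x <= b, x >= 0' is:
  Dual:  min b^T y  s.t.  A^T y >= c,  y >= 0.

So the dual LP is:
  minimize  4y1 + 6y2 + 25y3 + 21y4
  subject to:
    y1 + 2y3 + 2y4 >= 1
    y2 + 4y3 + 4y4 >= 2
    y1, y2, y3, y4 >= 0

Solving the primal: x* = (0, 5.25).
  primal value c^T x* = 10.5.
Solving the dual: y* = (0, 0, 0, 0.5).
  dual value b^T y* = 10.5.
Strong duality: c^T x* = b^T y*. Confirmed.

10.5


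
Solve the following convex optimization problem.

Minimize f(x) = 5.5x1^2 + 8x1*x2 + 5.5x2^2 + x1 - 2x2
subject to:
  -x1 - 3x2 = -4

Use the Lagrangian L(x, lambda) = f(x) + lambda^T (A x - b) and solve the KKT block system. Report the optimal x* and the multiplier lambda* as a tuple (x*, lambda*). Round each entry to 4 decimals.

Form the Lagrangian:
  L(x, lambda) = (1/2) x^T Q x + c^T x + lambda^T (A x - b)
Stationarity (grad_x L = 0): Q x + c + A^T lambda = 0.
Primal feasibility: A x = b.

This gives the KKT block system:
  [ Q   A^T ] [ x     ]   [-c ]
  [ A    0  ] [ lambda ] = [ b ]

Solving the linear system:
  x*      = (-1.0806, 1.6935)
  lambda* = (2.6613)
  f(x*)   = 3.0887

x* = (-1.0806, 1.6935), lambda* = (2.6613)


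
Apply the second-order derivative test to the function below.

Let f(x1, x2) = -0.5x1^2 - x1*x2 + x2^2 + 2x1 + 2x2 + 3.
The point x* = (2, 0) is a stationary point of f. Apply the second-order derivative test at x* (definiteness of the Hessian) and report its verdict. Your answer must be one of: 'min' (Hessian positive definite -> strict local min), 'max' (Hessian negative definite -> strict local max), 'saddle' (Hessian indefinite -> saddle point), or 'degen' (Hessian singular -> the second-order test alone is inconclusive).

Compute the Hessian H = grad^2 f:
  H = [[-1, -1], [-1, 2]]
Verify stationarity: grad f(x*) = H x* + g = (0, 0).
Eigenvalues of H: -1.3028, 2.3028.
Eigenvalues have mixed signs, so H is indefinite -> x* is a saddle point.

saddle


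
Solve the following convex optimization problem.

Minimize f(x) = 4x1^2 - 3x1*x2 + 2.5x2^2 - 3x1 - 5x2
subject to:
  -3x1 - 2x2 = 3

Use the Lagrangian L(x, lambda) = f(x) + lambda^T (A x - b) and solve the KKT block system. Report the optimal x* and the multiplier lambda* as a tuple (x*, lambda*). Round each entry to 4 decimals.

Form the Lagrangian:
  L(x, lambda) = (1/2) x^T Q x + c^T x + lambda^T (A x - b)
Stationarity (grad_x L = 0): Q x + c + A^T lambda = 0.
Primal feasibility: A x = b.

This gives the KKT block system:
  [ Q   A^T ] [ x     ]   [-c ]
  [ A    0  ] [ lambda ] = [ b ]

Solving the linear system:
  x*      = (-0.7168, -0.4248)
  lambda* = (-2.4867)
  f(x*)   = 5.8673

x* = (-0.7168, -0.4248), lambda* = (-2.4867)


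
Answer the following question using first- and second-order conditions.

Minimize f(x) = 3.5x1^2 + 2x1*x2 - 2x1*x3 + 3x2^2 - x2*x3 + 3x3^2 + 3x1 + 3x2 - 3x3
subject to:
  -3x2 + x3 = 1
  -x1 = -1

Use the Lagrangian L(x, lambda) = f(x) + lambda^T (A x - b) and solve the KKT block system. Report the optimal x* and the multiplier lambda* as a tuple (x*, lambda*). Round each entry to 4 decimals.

Form the Lagrangian:
  L(x, lambda) = (1/2) x^T Q x + c^T x + lambda^T (A x - b)
Stationarity (grad_x L = 0): Q x + c + A^T lambda = 0.
Primal feasibility: A x = b.

This gives the KKT block system:
  [ Q   A^T ] [ x     ]   [-c ]
  [ A    0  ] [ lambda ] = [ b ]

Solving the linear system:
  x*      = (1, -0.1296, 0.6111)
  lambda* = (1.2037, 8.5185)
  f(x*)   = 4.0463

x* = (1, -0.1296, 0.6111), lambda* = (1.2037, 8.5185)


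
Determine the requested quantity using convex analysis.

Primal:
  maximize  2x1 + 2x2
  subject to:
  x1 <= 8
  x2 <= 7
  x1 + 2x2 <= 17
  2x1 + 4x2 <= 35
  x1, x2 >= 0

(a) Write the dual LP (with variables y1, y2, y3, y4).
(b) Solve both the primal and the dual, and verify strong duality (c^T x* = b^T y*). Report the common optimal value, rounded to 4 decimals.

The standard primal-dual pair for 'max c^T x s.t. A x <= b, x >= 0' is:
  Dual:  min b^T y  s.t.  A^T y >= c,  y >= 0.

So the dual LP is:
  minimize  8y1 + 7y2 + 17y3 + 35y4
  subject to:
    y1 + y3 + 2y4 >= 2
    y2 + 2y3 + 4y4 >= 2
    y1, y2, y3, y4 >= 0

Solving the primal: x* = (8, 4.5).
  primal value c^T x* = 25.
Solving the dual: y* = (1, 0, 1, 0).
  dual value b^T y* = 25.
Strong duality: c^T x* = b^T y*. Confirmed.

25


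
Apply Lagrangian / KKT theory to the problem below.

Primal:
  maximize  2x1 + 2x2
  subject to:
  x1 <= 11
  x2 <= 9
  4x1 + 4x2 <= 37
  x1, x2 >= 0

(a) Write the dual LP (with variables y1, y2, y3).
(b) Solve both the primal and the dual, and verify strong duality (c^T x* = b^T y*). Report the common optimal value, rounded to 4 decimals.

The standard primal-dual pair for 'max c^T x s.t. A x <= b, x >= 0' is:
  Dual:  min b^T y  s.t.  A^T y >= c,  y >= 0.

So the dual LP is:
  minimize  11y1 + 9y2 + 37y3
  subject to:
    y1 + 4y3 >= 2
    y2 + 4y3 >= 2
    y1, y2, y3 >= 0

Solving the primal: x* = (9.25, 0).
  primal value c^T x* = 18.5.
Solving the dual: y* = (0, 0, 0.5).
  dual value b^T y* = 18.5.
Strong duality: c^T x* = b^T y*. Confirmed.

18.5


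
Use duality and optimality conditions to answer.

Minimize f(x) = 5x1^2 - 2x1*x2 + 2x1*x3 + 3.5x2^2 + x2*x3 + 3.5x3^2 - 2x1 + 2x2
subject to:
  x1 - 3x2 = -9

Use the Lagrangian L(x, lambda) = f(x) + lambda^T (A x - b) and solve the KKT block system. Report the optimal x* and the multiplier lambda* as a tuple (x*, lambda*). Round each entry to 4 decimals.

Form the Lagrangian:
  L(x, lambda) = (1/2) x^T Q x + c^T x + lambda^T (A x - b)
Stationarity (grad_x L = 0): Q x + c + A^T lambda = 0.
Primal feasibility: A x = b.

This gives the KKT block system:
  [ Q   A^T ] [ x     ]   [-c ]
  [ A    0  ] [ lambda ] = [ b ]

Solving the linear system:
  x*      = (0.1538, 3.0513, -0.4799)
  lambda* = (7.5238)
  f(x*)   = 36.7546

x* = (0.1538, 3.0513, -0.4799), lambda* = (7.5238)


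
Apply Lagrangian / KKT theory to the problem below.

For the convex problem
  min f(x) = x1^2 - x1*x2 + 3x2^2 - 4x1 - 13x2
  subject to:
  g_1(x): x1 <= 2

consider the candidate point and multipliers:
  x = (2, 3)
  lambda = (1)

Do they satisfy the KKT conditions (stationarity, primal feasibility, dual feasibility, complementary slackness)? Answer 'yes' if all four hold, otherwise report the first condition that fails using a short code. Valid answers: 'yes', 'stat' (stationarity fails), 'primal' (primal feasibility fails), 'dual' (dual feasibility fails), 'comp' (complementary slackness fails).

Gradient of f: grad f(x) = Q x + c = (-3, 3)
Constraint values g_i(x) = a_i^T x - b_i:
  g_1((2, 3)) = 0
Stationarity residual: grad f(x) + sum_i lambda_i a_i = (-2, 3)
  -> stationarity FAILS
Primal feasibility (all g_i <= 0): OK
Dual feasibility (all lambda_i >= 0): OK
Complementary slackness (lambda_i * g_i(x) = 0 for all i): OK

Verdict: the first failing condition is stationarity -> stat.

stat


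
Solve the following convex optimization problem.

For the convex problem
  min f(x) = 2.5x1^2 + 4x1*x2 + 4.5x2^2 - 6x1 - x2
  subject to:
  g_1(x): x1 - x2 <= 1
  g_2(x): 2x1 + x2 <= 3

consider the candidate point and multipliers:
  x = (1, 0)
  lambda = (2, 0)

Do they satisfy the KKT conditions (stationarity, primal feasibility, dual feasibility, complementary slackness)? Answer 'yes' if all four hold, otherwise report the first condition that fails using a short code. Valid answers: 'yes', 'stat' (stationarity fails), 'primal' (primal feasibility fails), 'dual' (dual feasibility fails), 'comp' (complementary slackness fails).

Gradient of f: grad f(x) = Q x + c = (-1, 3)
Constraint values g_i(x) = a_i^T x - b_i:
  g_1((1, 0)) = 0
  g_2((1, 0)) = -1
Stationarity residual: grad f(x) + sum_i lambda_i a_i = (1, 1)
  -> stationarity FAILS
Primal feasibility (all g_i <= 0): OK
Dual feasibility (all lambda_i >= 0): OK
Complementary slackness (lambda_i * g_i(x) = 0 for all i): OK

Verdict: the first failing condition is stationarity -> stat.

stat


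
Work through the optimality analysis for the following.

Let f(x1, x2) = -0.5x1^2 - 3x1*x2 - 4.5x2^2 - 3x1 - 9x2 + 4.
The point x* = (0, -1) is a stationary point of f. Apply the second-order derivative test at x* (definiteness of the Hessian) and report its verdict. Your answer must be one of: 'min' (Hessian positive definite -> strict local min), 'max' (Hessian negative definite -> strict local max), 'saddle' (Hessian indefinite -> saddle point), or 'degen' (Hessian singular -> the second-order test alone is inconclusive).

Compute the Hessian H = grad^2 f:
  H = [[-1, -3], [-3, -9]]
Verify stationarity: grad f(x*) = H x* + g = (0, 0).
Eigenvalues of H: -10, 0.
H has a zero eigenvalue (singular; negative semidefinite but not definite), so H is neither positive definite, negative definite, nor indefinite. The second-order test alone is inconclusive -> degen.
(Indeed, f is constant along the null direction of H through x*, so x* is not a strict local extremum.)

degen


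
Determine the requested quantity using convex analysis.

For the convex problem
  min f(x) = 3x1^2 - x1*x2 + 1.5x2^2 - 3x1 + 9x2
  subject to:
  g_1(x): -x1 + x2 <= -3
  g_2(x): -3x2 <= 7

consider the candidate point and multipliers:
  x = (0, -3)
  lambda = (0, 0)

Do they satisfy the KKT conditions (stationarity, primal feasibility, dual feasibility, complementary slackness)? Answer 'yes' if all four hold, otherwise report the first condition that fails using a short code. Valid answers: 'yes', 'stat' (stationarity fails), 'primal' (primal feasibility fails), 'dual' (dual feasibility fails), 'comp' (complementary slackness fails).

Gradient of f: grad f(x) = Q x + c = (0, 0)
Constraint values g_i(x) = a_i^T x - b_i:
  g_1((0, -3)) = 0
  g_2((0, -3)) = 2
Stationarity residual: grad f(x) + sum_i lambda_i a_i = (0, 0)
  -> stationarity OK
Primal feasibility (all g_i <= 0): FAILS
Dual feasibility (all lambda_i >= 0): OK
Complementary slackness (lambda_i * g_i(x) = 0 for all i): OK

Verdict: the first failing condition is primal_feasibility -> primal.

primal
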